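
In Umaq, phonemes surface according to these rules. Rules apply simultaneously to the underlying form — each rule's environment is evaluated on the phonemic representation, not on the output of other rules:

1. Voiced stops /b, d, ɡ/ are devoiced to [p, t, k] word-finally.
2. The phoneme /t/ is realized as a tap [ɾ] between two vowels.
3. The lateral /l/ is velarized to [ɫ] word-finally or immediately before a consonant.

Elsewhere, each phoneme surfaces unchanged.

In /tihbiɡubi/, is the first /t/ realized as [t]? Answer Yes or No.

Yes

/t/ — word-initial; rule 2 does not apply here → [t].
The actual realization is [t], which matches [t].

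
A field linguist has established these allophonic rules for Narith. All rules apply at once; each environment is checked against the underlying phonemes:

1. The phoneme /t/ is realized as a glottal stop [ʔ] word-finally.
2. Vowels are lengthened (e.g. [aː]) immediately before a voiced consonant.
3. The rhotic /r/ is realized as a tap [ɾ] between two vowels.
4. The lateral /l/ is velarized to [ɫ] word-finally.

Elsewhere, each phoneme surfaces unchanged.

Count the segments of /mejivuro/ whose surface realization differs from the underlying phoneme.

Segments that undergo a rule: /e/ → [eː] (rule 2); /i/ → [iː] (rule 2); /u/ → [uː] (rule 2); /r/ → [ɾ] (rule 3).
All other segments surface unchanged.

4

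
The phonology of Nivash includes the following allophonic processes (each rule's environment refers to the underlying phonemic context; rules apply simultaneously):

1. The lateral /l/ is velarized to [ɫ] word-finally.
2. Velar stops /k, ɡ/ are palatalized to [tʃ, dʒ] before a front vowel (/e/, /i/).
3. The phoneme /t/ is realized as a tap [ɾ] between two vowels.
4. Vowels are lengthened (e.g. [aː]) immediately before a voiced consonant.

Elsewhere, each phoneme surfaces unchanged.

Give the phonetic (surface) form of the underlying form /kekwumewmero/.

[tʃekwuːmeːwmeːro]

/k/ meets the environment for rule 2 (before a front vowel) → [tʃ].
/e/ (between /k/ and /k/): rule 4 targets it, but not before a voiced consonant → unchanged [e].
/k/ (between /e/ and /w/) is in the target of rule 2 but the environment (before a front vowel) is not met → [k].
/w/ (between /k/ and /u/): no rule targets it → [w].
/u/ meets the environment for rule 4 (before a voiced consonant) → [uː].
/m/ — not in any rule's target class → [m].
/e/ — between /m/ and /w/, before a voiced consonant — surfaces as [eː] (rule 4).
/w/ — not in any rule's target class → [w].
/m/ (between /w/ and /e/): no rule targets it → [m].
/e/ (between /m/ and /r/): before a voiced consonant, so rule 4 applies → [eː].
/r/ (between /e/ and /o/): no rule targets it → [r].
/o/ (word-final): rule 4 targets it, but not before a voiced consonant → unchanged [o].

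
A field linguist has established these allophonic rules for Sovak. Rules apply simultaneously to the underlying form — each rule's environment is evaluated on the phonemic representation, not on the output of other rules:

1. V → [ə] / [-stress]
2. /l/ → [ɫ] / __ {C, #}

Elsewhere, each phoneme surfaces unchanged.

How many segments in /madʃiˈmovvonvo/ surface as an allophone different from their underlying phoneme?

Segments that undergo a rule: /a/ → [ə] (rule 1); /i/ → [ə] (rule 1); /o/ → [ə] (rule 1); /o/ → [ə] (rule 1).
All other segments surface unchanged.

4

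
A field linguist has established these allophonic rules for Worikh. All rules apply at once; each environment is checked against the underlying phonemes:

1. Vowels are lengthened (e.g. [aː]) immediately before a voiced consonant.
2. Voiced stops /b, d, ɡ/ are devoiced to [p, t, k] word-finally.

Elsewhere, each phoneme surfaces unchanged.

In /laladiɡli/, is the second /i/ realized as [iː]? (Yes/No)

/i/ (word-final): rule 1 targets it, but not before a voiced consonant → unchanged [i].
The actual realization is [i], not [iː].

No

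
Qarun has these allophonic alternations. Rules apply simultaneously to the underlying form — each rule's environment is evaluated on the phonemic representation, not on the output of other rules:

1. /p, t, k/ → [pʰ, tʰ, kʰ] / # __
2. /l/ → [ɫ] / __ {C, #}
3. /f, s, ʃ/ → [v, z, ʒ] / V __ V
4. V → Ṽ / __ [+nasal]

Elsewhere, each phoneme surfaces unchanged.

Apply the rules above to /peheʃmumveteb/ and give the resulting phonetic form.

/p/ (word-initial): word-initially, so rule 1 applies → [pʰ].
/e/ — between /p/ and /h/; rule 4 does not apply here → [e].
/h/ (between /e/ and /e/) is unaffected → [h].
/e/ (between /h/ and /ʃ/) is in the target of rule 4 but the environment (before a nasal consonant) is not met → [e].
/ʃ/ (between /e/ and /m/) is in the target of rule 3 but the environment (between two vowels) is not met → [ʃ].
/m/ (between /ʃ/ and /u/) is unaffected → [m].
/u/ (between /m/ and /m/): before a nasal consonant, so rule 4 applies → [ũ].
/m/ — not in any rule's target class → [m].
/v/ (between /m/ and /e/) is unaffected → [v].
/e/ — between /v/ and /t/; rule 4 does not apply here → [e].
/t/ — between /e/ and /e/; rule 1 does not apply here → [t].
/e/ (between /t/ and /b/) fails the environment for rule 4, so it stays [e].
/b/ (word-final) is unaffected → [b].

[pʰeheʃmũmveteb]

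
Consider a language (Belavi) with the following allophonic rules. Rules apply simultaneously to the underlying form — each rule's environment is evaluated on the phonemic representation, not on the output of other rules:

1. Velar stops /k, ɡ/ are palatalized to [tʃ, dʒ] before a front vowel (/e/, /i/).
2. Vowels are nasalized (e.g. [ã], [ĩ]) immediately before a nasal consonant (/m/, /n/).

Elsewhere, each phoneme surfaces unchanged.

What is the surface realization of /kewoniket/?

/k/ — word-initial, before a front vowel — surfaces as [tʃ] (rule 1).
/e/ (between /k/ and /w/) is in the target of rule 2 but the environment (before a nasal consonant) is not met → [e].
/w/ stays [w].
/o/ meets the environment for rule 2 (before a nasal consonant) → [õ].
/n/ — not in any rule's target class → [n].
/i/ (between /n/ and /k/) fails the environment for rule 2, so it stays [i].
/k/ meets the environment for rule 1 (before a front vowel) → [tʃ].
/e/ (between /k/ and /t/) is in the target of rule 2 but the environment (before a nasal consonant) is not met → [e].
/t/ — not in any rule's target class → [t].

[tʃewõnitʃet]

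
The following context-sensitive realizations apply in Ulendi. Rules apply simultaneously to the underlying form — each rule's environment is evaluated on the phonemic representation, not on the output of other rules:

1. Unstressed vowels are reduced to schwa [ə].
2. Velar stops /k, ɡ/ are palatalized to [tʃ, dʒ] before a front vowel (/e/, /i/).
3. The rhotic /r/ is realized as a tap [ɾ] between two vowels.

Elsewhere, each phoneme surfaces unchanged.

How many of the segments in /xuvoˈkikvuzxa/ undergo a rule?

Segments that undergo a rule: /u/ → [ə] (rule 1); /o/ → [ə] (rule 1); /k/ → [tʃ] (rule 2); /u/ → [ə] (rule 1); /a/ → [ə] (rule 1).
All other segments surface unchanged.

5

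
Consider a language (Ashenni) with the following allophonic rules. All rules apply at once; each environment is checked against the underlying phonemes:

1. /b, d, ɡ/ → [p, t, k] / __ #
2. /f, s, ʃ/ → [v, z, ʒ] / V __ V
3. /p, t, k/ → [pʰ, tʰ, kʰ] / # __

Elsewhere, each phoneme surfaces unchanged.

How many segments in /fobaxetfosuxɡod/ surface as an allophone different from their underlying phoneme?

Segments that undergo a rule: /s/ → [z] (rule 2); /d/ → [t] (rule 1).
All other segments surface unchanged.

2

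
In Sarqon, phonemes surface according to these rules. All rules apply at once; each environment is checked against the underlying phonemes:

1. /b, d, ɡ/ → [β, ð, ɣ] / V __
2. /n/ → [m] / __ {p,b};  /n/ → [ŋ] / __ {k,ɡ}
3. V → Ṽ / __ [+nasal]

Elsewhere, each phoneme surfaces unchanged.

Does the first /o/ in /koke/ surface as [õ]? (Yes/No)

No

/o/ — between /k/ and /k/; rule 3 does not apply here → [o].
The actual realization is [o], not [õ].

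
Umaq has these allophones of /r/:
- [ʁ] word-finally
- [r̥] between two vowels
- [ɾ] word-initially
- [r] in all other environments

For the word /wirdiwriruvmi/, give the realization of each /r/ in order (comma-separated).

[r], [r], [r̥]

Occurrence 1 (position 3): no conditioning environment matches → elsewhere allophone [r].
Occurrence 2 (position 7): no conditioning environment matches → elsewhere allophone [r].
Occurrence 3 (position 9): between two vowels → [r̥].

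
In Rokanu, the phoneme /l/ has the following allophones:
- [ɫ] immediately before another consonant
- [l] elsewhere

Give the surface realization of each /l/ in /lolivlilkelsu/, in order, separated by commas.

Occurrence 1 (position 1): no conditioning environment matches → elsewhere allophone [l].
Occurrence 2 (position 3): no conditioning environment matches → elsewhere allophone [l].
Occurrence 3 (position 6): no conditioning environment matches → elsewhere allophone [l].
Occurrence 4 (position 8): immediately before another consonant → [ɫ].
Occurrence 5 (position 11): immediately before another consonant → [ɫ].

[l], [l], [l], [ɫ], [ɫ]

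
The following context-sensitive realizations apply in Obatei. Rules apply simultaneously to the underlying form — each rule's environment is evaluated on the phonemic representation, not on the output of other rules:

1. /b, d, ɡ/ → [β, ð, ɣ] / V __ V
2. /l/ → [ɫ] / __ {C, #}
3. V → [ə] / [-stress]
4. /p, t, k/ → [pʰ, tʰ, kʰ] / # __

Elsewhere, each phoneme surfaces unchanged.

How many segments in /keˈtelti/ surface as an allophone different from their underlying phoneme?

Segments that undergo a rule: /k/ → [kʰ] (rule 4); /e/ → [ə] (rule 3); /l/ → [ɫ] (rule 2); /i/ → [ə] (rule 3).
All other segments surface unchanged.

4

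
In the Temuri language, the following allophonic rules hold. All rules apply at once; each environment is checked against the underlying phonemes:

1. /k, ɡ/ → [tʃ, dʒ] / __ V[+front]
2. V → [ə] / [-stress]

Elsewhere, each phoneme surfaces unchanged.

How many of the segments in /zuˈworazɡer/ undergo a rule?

Segments that undergo a rule: /u/ → [ə] (rule 2); /a/ → [ə] (rule 2); /ɡ/ → [dʒ] (rule 1); /e/ → [ə] (rule 2).
All other segments surface unchanged.

4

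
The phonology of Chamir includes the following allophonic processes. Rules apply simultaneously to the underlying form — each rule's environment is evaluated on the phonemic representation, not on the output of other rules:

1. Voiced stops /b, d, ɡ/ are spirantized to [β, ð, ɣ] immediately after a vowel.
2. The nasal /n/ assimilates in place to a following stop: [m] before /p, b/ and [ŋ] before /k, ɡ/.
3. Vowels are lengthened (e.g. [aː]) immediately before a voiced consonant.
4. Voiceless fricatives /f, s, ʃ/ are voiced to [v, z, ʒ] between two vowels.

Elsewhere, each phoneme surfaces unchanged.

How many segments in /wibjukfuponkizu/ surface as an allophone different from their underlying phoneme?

Segments that undergo a rule: /i/ → [iː] (rule 3); /b/ → [β] (rule 1); /o/ → [oː] (rule 3); /n/ → [ŋ] (rule 2); /i/ → [iː] (rule 3).
All other segments surface unchanged.

5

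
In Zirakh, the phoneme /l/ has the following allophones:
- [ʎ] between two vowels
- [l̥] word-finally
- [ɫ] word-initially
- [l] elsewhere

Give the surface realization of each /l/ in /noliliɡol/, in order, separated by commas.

[ʎ], [ʎ], [l̥]

Occurrence 1 (position 3): between two vowels → [ʎ].
Occurrence 2 (position 5): between two vowels → [ʎ].
Occurrence 3 (position 9): word-finally → [l̥].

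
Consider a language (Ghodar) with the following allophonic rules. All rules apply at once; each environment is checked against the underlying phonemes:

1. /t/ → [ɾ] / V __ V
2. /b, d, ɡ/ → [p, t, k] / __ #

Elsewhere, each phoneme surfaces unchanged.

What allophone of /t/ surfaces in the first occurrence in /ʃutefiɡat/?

/t/ — between /u/ and /e/, between two vowels — surfaces as [ɾ] (rule 1).

[ɾ]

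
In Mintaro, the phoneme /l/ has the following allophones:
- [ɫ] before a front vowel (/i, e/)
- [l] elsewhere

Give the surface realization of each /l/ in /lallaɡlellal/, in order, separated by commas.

[l], [l], [l], [ɫ], [l], [l], [l]

Occurrence 1 (position 1): no conditioning environment matches → elsewhere allophone [l].
Occurrence 2 (position 3): no conditioning environment matches → elsewhere allophone [l].
Occurrence 3 (position 4): no conditioning environment matches → elsewhere allophone [l].
Occurrence 4 (position 7): before a front vowel (/i, e/) → [ɫ].
Occurrence 5 (position 9): no conditioning environment matches → elsewhere allophone [l].
Occurrence 6 (position 10): no conditioning environment matches → elsewhere allophone [l].
Occurrence 7 (position 12): no conditioning environment matches → elsewhere allophone [l].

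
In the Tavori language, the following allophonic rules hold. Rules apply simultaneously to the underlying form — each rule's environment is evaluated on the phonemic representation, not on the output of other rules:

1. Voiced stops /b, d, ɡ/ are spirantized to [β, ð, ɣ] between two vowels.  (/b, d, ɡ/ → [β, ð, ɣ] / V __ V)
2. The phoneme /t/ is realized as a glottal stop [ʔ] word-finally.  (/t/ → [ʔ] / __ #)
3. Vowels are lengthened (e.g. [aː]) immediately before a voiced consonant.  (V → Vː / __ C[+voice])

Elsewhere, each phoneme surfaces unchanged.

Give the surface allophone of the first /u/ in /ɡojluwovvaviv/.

[uː]

/u/ (between /l/ and /w/): before a voiced consonant, so rule 3 applies → [uː].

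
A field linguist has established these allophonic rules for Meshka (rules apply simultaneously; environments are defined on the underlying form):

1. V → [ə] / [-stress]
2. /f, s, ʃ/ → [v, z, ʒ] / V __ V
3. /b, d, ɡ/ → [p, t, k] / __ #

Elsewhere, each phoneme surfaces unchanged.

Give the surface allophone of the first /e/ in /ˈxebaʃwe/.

[e]

/e/ (between /x/ and /b/): rule 1 targets it, but not in an unstressed syllable → unchanged [e].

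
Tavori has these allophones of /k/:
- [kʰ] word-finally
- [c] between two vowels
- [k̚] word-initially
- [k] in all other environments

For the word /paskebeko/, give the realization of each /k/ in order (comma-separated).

Occurrence 1 (position 4): no conditioning environment matches → elsewhere allophone [k].
Occurrence 2 (position 8): between two vowels → [c].

[k], [c]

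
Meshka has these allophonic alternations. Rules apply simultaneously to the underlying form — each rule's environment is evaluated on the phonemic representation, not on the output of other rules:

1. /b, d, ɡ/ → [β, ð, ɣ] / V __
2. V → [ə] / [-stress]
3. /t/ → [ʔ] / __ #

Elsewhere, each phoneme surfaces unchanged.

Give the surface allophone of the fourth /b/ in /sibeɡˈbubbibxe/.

/b/ (between /b/ and /i/) is in the target of rule 1 but the environment (immediately after a vowel) is not met → [b].

[b]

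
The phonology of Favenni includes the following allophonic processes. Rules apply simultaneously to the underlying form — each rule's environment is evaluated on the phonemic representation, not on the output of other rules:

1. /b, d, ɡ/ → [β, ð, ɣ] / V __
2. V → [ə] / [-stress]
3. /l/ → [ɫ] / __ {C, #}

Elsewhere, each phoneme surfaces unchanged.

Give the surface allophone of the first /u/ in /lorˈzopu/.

/u/ meets the environment for rule 2 (in an unstressed syllable) → [ə].

[ə]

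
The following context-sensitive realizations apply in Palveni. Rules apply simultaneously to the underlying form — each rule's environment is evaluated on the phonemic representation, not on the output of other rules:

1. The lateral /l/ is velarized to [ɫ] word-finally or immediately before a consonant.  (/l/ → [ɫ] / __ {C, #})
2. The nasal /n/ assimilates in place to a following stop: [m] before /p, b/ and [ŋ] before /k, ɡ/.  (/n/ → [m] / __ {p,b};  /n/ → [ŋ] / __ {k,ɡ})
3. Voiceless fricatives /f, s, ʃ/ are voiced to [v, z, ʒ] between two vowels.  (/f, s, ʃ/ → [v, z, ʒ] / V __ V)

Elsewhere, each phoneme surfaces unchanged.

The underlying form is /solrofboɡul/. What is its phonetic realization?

/s/ (word-initial): rule 3 targets it, but not between two vowels → unchanged [s].
/o/ (between /s/ and /l/): no rule targets it → [o].
/l/ — between /o/ and /r/, word-finally or immediately before a consonant — surfaces as [ɫ] (rule 1).
/r/ (between /l/ and /o/) is unaffected → [r].
/o/ (between /r/ and /f/): no rule targets it → [o].
/f/ (between /o/ and /b/) fails the environment for rule 3, so it stays [f].
/b/ stays [b].
/o/ (between /b/ and /ɡ/): no rule targets it → [o].
/ɡ/ (between /o/ and /u/) is unaffected → [ɡ].
/u/ stays [u].
/l/ (word-final) occurs word-finally or immediately before a consonant → [ɫ] by rule 1.

[soɫrofboɡuɫ]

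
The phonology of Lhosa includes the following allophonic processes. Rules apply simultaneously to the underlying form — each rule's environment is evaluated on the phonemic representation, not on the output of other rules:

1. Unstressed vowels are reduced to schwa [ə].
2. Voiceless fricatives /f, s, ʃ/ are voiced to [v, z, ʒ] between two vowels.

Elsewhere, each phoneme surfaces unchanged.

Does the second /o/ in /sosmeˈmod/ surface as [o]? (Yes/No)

Yes

/o/ (between /m/ and /d/) is in the target of rule 1 but the environment (in an unstressed syllable) is not met → [o].
The actual realization is [o], which matches [o].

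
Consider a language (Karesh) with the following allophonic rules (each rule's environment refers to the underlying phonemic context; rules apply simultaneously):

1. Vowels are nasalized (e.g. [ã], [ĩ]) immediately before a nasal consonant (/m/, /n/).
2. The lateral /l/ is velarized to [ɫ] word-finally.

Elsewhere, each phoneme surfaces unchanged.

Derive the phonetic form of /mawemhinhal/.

[mawẽmhĩnhaɫ]

/m/ — not in any rule's target class → [m].
/a/ (between /m/ and /w/) fails the environment for rule 1, so it stays [a].
/w/ — not in any rule's target class → [w].
/e/ meets the environment for rule 1 (before a nasal consonant) → [ẽ].
/m/ (between /e/ and /h/) is unaffected → [m].
/h/ — not in any rule's target class → [h].
/i/ (between /h/ and /n/): before a nasal consonant, so rule 1 applies → [ĩ].
/n/ (between /i/ and /h/): no rule targets it → [n].
/h/ — not in any rule's target class → [h].
/a/ (between /h/ and /l/): rule 1 targets it, but not before a nasal consonant → unchanged [a].
/l/ — word-final, word-finally — surfaces as [ɫ] (rule 2).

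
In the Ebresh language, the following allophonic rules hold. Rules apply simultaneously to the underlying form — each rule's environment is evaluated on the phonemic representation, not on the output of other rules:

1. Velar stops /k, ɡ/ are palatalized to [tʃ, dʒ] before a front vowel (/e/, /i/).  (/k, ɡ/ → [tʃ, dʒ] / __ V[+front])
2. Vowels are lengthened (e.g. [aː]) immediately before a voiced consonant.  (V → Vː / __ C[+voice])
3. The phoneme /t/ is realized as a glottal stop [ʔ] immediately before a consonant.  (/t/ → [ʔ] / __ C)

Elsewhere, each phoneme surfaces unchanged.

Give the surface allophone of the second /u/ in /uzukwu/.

/u/ (between /z/ and /k/): rule 2 targets it, but not before a voiced consonant → unchanged [u].

[u]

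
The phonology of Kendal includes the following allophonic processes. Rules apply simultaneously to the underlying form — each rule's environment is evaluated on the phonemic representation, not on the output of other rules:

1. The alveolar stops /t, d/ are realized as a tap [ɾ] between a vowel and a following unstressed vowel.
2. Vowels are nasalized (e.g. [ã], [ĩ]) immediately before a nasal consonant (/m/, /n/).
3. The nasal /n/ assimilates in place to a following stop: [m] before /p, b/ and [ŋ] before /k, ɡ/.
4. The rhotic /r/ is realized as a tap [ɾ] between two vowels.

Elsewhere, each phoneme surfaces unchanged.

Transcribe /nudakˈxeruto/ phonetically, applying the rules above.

/n/ (word-initial) is in the target of rule 3 but the environment (before a labial or velar stop) is not met → [n].
/u/ (between /n/ and /d/) is in the target of rule 2 but the environment (before a nasal consonant) is not met → [u].
/d/ meets the environment for rule 1 (between a vowel and a following unstressed vowel) → [ɾ].
/a/ (between /d/ and /k/) is in the target of rule 2 but the environment (before a nasal consonant) is not met → [a].
/k/ (between /a/ and /x/): no rule targets it → [k].
/x/ — not in any rule's target class → [x].
/e/ (between /x/ and /r/) is in the target of rule 2 but the environment (before a nasal consonant) is not met → [e].
/r/ (between /e/ and /u/): between two vowels, so rule 4 applies → [ɾ].
/u/ (between /r/ and /t/): rule 2 targets it, but not before a nasal consonant → unchanged [u].
/t/ — between /u/ and /o/, between a vowel and a following unstressed vowel — surfaces as [ɾ] (rule 1).
/o/ (word-final): rule 2 targets it, but not before a nasal consonant → unchanged [o].

[nuɾakˈxeɾuɾo]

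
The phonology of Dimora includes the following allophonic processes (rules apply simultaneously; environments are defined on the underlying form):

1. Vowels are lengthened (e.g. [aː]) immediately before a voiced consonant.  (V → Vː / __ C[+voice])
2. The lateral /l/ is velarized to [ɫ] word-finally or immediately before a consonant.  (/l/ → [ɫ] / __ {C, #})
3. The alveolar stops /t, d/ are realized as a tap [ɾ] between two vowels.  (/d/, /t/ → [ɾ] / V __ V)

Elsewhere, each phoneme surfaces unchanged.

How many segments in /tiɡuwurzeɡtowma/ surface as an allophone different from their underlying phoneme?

Segments that undergo a rule: /i/ → [iː] (rule 1); /u/ → [uː] (rule 1); /u/ → [uː] (rule 1); /e/ → [eː] (rule 1); /o/ → [oː] (rule 1).
All other segments surface unchanged.

5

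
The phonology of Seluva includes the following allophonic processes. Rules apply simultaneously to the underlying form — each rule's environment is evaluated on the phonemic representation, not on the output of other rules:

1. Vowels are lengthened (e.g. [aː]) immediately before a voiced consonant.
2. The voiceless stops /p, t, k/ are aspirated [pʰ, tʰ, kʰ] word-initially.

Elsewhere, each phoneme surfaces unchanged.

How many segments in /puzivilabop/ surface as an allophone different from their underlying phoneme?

5

Segments that undergo a rule: /p/ → [pʰ] (rule 2); /u/ → [uː] (rule 1); /i/ → [iː] (rule 1); /i/ → [iː] (rule 1); /a/ → [aː] (rule 1).
All other segments surface unchanged.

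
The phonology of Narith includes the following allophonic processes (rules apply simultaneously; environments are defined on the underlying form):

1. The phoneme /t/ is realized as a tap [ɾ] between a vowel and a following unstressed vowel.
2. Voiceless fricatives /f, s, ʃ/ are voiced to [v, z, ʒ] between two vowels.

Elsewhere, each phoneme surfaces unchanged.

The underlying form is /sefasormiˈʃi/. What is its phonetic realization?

/s/ (word-initial) fails the environment for rule 2, so it stays [s].
/e/ (between /s/ and /f/) is unaffected → [e].
/f/ meets the environment for rule 2 (between two vowels) → [v].
/a/ (between /f/ and /s/): no rule targets it → [a].
/s/ (between /a/ and /o/): between two vowels, so rule 2 applies → [z].
/o/ — not in any rule's target class → [o].
/r/ (between /o/ and /m/): no rule targets it → [r].
/m/ stays [m].
/i/ — not in any rule's target class → [i].
Rule 2 applies to /ʃ/ (between /i/ and /i/: between two vowels) → [ʒ].
/i/ (word-final): no rule targets it → [i].

[sevazormiˈʒi]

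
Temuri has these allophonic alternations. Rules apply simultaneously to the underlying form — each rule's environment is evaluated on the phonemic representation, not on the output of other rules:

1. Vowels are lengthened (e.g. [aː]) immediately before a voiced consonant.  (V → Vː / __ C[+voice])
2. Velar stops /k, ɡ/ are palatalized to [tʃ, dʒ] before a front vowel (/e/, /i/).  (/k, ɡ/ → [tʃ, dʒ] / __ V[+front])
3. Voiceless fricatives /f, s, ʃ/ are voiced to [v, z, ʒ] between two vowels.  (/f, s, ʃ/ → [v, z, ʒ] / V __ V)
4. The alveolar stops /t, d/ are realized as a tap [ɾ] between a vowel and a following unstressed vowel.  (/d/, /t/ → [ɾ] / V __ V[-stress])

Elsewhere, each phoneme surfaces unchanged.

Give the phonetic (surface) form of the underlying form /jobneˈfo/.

[joːbneˈvo]

/j/ stays [j].
/o/ meets the environment for rule 1 (before a voiced consonant) → [oː].
/b/ — not in any rule's target class → [b].
/n/ stays [n].
/e/ (between /n/ and /f/) is in the target of rule 1 but the environment (before a voiced consonant) is not met → [e].
/f/ meets the environment for rule 3 (between two vowels) → [v].
/o/ — word-final; rule 1 does not apply here → [o].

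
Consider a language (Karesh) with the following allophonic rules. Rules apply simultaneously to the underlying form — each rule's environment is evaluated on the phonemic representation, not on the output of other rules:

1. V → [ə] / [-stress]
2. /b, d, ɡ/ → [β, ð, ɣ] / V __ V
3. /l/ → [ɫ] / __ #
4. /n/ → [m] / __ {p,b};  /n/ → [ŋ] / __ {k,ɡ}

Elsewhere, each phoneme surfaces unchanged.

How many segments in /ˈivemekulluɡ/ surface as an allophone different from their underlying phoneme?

4

Segments that undergo a rule: /e/ → [ə] (rule 1); /e/ → [ə] (rule 1); /u/ → [ə] (rule 1); /u/ → [ə] (rule 1).
All other segments surface unchanged.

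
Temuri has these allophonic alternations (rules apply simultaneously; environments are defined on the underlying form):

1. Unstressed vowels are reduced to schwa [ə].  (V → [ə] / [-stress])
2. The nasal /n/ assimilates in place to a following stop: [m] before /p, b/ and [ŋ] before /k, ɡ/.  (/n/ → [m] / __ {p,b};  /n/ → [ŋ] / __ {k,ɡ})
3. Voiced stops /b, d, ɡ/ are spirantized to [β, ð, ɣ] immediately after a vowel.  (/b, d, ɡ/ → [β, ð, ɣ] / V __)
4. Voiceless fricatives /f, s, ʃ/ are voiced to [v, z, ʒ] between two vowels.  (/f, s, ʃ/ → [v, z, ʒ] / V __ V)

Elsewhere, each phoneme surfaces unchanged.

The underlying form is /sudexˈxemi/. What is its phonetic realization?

/s/ — word-initial; rule 4 does not apply here → [s].
/u/ — between /s/ and /d/, in an unstressed syllable — surfaces as [ə] (rule 1).
/d/ (between /u/ and /e/): immediately after a vowel, so rule 3 applies → [ð].
/e/ meets the environment for rule 1 (in an unstressed syllable) → [ə].
/x/ (between /e/ and /x/): no rule targets it → [x].
/x/ — not in any rule's target class → [x].
/e/ — between /x/ and /m/; rule 1 does not apply here → [e].
/m/ (between /e/ and /i/) is unaffected → [m].
/i/ meets the environment for rule 1 (in an unstressed syllable) → [ə].

[səðəxˈxemə]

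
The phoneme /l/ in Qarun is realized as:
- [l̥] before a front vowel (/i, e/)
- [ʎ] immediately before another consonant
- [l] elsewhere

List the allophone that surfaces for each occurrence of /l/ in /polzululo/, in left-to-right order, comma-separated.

[ʎ], [l], [l]

Occurrence 1 (position 3): immediately before another consonant → [ʎ].
Occurrence 2 (position 6): no conditioning environment matches → elsewhere allophone [l].
Occurrence 3 (position 8): no conditioning environment matches → elsewhere allophone [l].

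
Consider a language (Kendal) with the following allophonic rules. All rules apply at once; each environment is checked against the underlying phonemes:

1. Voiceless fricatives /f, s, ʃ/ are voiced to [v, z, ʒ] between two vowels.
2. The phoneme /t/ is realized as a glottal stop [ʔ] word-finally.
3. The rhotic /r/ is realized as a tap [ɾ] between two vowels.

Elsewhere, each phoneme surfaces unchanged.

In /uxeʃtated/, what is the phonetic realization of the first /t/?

[t]

/t/ (between /ʃ/ and /a/) is in the target of rule 2 but the environment (word-finally) is not met → [t].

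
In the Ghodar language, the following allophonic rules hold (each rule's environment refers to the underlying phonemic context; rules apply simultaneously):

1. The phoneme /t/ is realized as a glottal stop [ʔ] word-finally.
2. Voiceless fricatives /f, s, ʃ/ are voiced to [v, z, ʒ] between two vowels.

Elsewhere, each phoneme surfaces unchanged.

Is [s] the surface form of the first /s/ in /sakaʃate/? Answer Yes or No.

/s/ (word-initial) is in the target of rule 2 but the environment (between two vowels) is not met → [s].
The actual realization is [s], which matches [s].

Yes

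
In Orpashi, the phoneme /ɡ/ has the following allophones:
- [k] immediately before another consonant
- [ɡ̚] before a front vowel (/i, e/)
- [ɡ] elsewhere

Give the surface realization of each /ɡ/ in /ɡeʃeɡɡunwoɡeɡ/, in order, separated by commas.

Occurrence 1 (position 1): before a front vowel (/i, e/) → [ɡ̚].
Occurrence 2 (position 5): immediately before another consonant → [k].
Occurrence 3 (position 6): no conditioning environment matches → elsewhere allophone [ɡ].
Occurrence 4 (position 11): before a front vowel (/i, e/) → [ɡ̚].
Occurrence 5 (position 13): no conditioning environment matches → elsewhere allophone [ɡ].

[ɡ̚], [k], [ɡ], [ɡ̚], [ɡ]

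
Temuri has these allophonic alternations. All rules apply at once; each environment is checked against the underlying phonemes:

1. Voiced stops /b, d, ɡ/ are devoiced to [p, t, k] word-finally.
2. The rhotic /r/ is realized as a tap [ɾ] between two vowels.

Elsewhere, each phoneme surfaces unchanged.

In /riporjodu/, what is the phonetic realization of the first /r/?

[r]

/r/ (word-initial) fails the environment for rule 2, so it stays [r].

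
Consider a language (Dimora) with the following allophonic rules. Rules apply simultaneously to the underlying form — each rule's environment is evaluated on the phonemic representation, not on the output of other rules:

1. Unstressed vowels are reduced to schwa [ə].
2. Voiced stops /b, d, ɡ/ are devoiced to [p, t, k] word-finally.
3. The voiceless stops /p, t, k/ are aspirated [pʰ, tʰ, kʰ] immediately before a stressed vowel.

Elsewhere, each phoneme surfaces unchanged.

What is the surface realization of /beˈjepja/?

/b/ — word-initial; rule 2 does not apply here → [b].
/e/ — between /b/ and /j/, in an unstressed syllable — surfaces as [ə] (rule 1).
/j/ — not in any rule's target class → [j].
/e/ (between /j/ and /p/) fails the environment for rule 1, so it stays [e].
/p/ (between /e/ and /j/) is in the target of rule 3 but the environment (immediately before a stressed vowel) is not met → [p].
/j/ (between /p/ and /a/) is unaffected → [j].
/a/ (word-final): in an unstressed syllable, so rule 1 applies → [ə].

[bəˈjepjə]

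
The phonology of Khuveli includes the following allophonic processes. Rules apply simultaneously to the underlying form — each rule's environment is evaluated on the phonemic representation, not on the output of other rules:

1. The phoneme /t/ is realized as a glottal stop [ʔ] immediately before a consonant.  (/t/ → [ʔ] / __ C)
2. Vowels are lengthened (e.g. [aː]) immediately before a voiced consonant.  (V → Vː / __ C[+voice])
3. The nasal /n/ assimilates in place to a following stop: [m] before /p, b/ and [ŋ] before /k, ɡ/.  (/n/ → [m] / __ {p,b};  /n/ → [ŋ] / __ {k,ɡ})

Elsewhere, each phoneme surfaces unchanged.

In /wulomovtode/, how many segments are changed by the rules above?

Segments that undergo a rule: /u/ → [uː] (rule 2); /o/ → [oː] (rule 2); /o/ → [oː] (rule 2); /o/ → [oː] (rule 2).
All other segments surface unchanged.

4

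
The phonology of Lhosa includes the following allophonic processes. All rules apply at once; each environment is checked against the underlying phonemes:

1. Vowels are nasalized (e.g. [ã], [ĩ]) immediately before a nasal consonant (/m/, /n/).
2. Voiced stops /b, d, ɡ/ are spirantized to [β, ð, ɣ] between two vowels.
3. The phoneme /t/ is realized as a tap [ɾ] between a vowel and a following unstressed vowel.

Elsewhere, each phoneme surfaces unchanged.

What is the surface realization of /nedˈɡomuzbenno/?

/e/ (between /n/ and /d/) fails the environment for rule 1, so it stays [e].
/d/ (between /e/ and /ɡ/) is in the target of rule 2 but the environment (between two vowels) is not met → [d].
/ɡ/ (between /d/ and /o/) is in the target of rule 2 but the environment (between two vowels) is not met → [ɡ].
/o/ — between /ɡ/ and /m/, before a nasal consonant — surfaces as [õ] (rule 1).
/u/ (between /m/ and /z/): rule 1 targets it, but not before a nasal consonant → unchanged [u].
/b/ — between /z/ and /e/; rule 2 does not apply here → [b].
/e/ meets the environment for rule 1 (before a nasal consonant) → [ẽ].
/o/ (word-final): rule 1 targets it, but not before a nasal consonant → unchanged [o].

[nedˈɡõmuzbẽnno]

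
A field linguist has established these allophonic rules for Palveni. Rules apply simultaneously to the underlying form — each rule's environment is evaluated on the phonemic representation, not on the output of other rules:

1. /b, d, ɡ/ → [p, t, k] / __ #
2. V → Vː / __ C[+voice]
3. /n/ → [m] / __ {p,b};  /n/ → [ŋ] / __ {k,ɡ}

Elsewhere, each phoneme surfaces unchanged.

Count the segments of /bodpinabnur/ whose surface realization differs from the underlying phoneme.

Segments that undergo a rule: /o/ → [oː] (rule 2); /i/ → [iː] (rule 2); /a/ → [aː] (rule 2); /u/ → [uː] (rule 2).
All other segments surface unchanged.

4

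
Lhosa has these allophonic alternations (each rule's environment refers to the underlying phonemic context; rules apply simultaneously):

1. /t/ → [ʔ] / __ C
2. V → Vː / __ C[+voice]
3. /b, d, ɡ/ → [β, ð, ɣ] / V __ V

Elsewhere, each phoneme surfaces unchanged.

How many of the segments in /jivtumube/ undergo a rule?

Segments that undergo a rule: /i/ → [iː] (rule 2); /u/ → [uː] (rule 2); /u/ → [uː] (rule 2); /b/ → [β] (rule 3).
All other segments surface unchanged.

4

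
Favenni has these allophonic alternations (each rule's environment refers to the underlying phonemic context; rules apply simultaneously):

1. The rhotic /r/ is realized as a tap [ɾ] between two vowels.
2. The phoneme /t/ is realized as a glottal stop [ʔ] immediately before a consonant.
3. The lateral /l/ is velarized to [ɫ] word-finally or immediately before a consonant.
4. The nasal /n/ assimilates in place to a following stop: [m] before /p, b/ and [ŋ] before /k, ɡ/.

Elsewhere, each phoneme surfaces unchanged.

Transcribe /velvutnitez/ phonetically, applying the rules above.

[veɫvuʔnitez]

/v/ stays [v].
/e/ (between /v/ and /l/) is unaffected → [e].
/l/ (between /e/ and /v/) occurs word-finally or immediately before a consonant → [ɫ] by rule 3.
/v/ (between /l/ and /u/) is unaffected → [v].
/u/ (between /v/ and /t/): no rule targets it → [u].
/t/ — between /u/ and /n/, immediately before a consonant — surfaces as [ʔ] (rule 2).
/n/ — between /t/ and /i/; rule 4 does not apply here → [n].
/i/ stays [i].
/t/ (between /i/ and /e/) fails the environment for rule 2, so it stays [t].
/e/ (between /t/ and /z/): no rule targets it → [e].
/z/ (word-final): no rule targets it → [z].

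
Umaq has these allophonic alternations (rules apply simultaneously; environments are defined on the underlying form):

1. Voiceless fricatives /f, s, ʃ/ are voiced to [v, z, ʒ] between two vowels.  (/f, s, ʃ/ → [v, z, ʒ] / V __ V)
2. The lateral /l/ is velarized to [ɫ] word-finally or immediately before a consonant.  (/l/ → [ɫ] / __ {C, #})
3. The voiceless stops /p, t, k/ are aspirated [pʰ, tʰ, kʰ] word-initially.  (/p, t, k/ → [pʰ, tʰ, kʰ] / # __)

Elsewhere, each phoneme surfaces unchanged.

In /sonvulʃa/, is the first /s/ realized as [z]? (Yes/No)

No

/s/ (word-initial) is in the target of rule 1 but the environment (between two vowels) is not met → [s].
The actual realization is [s], not [z].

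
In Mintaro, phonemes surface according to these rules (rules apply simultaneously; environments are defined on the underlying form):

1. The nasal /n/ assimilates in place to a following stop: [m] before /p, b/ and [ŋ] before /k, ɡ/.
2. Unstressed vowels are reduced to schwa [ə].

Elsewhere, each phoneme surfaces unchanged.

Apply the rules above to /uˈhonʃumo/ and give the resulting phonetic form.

/u/ — word-initial, in an unstressed syllable — surfaces as [ə] (rule 2).
/h/ (between /u/ and /o/): no rule targets it → [h].
/o/ — between /h/ and /n/; rule 2 does not apply here → [o].
/n/ (between /o/ and /ʃ/) is in the target of rule 1 but the environment (before a labial or velar stop) is not met → [n].
/ʃ/ stays [ʃ].
/u/ (between /ʃ/ and /m/) occurs in an unstressed syllable → [ə] by rule 2.
/m/ (between /u/ and /o/): no rule targets it → [m].
/o/ meets the environment for rule 2 (in an unstressed syllable) → [ə].

[əˈhonʃəmə]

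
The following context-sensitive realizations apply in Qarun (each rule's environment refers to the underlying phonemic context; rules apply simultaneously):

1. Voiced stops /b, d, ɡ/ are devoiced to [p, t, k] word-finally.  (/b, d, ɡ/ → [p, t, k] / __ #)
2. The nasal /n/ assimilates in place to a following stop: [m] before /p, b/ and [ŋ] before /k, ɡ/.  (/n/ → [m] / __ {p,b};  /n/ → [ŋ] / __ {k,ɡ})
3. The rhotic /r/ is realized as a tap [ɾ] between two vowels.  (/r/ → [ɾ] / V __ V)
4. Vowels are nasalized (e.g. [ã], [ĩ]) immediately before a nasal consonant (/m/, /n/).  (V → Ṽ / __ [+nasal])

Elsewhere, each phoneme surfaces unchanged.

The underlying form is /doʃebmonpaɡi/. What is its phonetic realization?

/d/ (word-initial): rule 1 targets it, but not word-finally → unchanged [d].
/o/ (between /d/ and /ʃ/) is in the target of rule 4 but the environment (before a nasal consonant) is not met → [o].
/ʃ/ (between /o/ and /e/): no rule targets it → [ʃ].
/e/ (between /ʃ/ and /b/) is in the target of rule 4 but the environment (before a nasal consonant) is not met → [e].
/b/ (between /e/ and /m/) is in the target of rule 1 but the environment (word-finally) is not met → [b].
/m/ — not in any rule's target class → [m].
Rule 4 applies to /o/ (between /m/ and /n/: before a nasal consonant) → [õ].
Rule 2 applies to /n/ (between /o/ and /p/: before a labial or velar stop) → [m].
/p/ (between /n/ and /a/): no rule targets it → [p].
/a/ (between /p/ and /ɡ/) fails the environment for rule 4, so it stays [a].
/ɡ/ (between /a/ and /i/) is in the target of rule 1 but the environment (word-finally) is not met → [ɡ].
/i/ (word-final): rule 4 targets it, but not before a nasal consonant → unchanged [i].

[doʃebmõmpaɡi]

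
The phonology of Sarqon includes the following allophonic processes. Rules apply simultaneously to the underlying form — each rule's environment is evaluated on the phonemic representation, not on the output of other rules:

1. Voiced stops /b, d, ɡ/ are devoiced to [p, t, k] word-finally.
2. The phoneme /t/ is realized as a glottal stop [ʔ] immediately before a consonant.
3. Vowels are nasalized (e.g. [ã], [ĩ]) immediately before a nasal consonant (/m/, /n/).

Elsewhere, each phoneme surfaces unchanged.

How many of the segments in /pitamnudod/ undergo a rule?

Segments that undergo a rule: /a/ → [ã] (rule 3); /d/ → [t] (rule 1).
All other segments surface unchanged.

2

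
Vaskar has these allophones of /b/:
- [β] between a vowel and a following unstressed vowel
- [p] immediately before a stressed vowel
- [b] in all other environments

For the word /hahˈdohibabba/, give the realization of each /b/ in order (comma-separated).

[β], [b], [b]

Occurrence 1 (position 8): between a vowel and a following unstressed vowel → [β].
Occurrence 2 (position 10): no conditioning environment matches → elsewhere allophone [b].
Occurrence 3 (position 11): no conditioning environment matches → elsewhere allophone [b].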